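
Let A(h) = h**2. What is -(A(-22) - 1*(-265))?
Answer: -749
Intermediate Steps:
-(A(-22) - 1*(-265)) = -((-22)**2 - 1*(-265)) = -(484 + 265) = -1*749 = -749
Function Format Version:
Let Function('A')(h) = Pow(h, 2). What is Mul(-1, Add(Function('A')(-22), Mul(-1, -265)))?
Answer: -749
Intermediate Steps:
Mul(-1, Add(Function('A')(-22), Mul(-1, -265))) = Mul(-1, Add(Pow(-22, 2), Mul(-1, -265))) = Mul(-1, Add(484, 265)) = Mul(-1, 749) = -749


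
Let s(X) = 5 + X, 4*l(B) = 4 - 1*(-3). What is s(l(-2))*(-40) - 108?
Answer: -378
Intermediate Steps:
l(B) = 7/4 (l(B) = (4 - 1*(-3))/4 = (4 + 3)/4 = (¼)*7 = 7/4)
s(l(-2))*(-40) - 108 = (5 + 7/4)*(-40) - 108 = (27/4)*(-40) - 108 = -270 - 108 = -378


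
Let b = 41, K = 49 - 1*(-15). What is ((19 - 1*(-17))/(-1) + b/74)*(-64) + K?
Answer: 86304/37 ≈ 2332.5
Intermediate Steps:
K = 64 (K = 49 + 15 = 64)
((19 - 1*(-17))/(-1) + b/74)*(-64) + K = ((19 - 1*(-17))/(-1) + 41/74)*(-64) + 64 = ((19 + 17)*(-1) + 41*(1/74))*(-64) + 64 = (36*(-1) + 41/74)*(-64) + 64 = (-36 + 41/74)*(-64) + 64 = -2623/74*(-64) + 64 = 83936/37 + 64 = 86304/37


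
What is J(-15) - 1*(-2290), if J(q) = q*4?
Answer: 2230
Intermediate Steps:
J(q) = 4*q
J(-15) - 1*(-2290) = 4*(-15) - 1*(-2290) = -60 + 2290 = 2230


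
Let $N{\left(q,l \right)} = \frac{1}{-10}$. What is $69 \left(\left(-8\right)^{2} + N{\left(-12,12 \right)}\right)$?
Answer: $\frac{44091}{10} \approx 4409.1$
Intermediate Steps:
$N{\left(q,l \right)} = - \frac{1}{10}$
$69 \left(\left(-8\right)^{2} + N{\left(-12,12 \right)}\right) = 69 \left(\left(-8\right)^{2} - \frac{1}{10}\right) = 69 \left(64 - \frac{1}{10}\right) = 69 \cdot \frac{639}{10} = \frac{44091}{10}$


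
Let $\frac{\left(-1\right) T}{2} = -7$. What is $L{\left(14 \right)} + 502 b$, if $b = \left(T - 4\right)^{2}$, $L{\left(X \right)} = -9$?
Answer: $50191$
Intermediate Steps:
$T = 14$ ($T = \left(-2\right) \left(-7\right) = 14$)
$b = 100$ ($b = \left(14 - 4\right)^{2} = 10^{2} = 100$)
$L{\left(14 \right)} + 502 b = -9 + 502 \cdot 100 = -9 + 50200 = 50191$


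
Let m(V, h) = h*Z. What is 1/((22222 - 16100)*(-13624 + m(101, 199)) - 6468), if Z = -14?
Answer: -1/100468488 ≈ -9.9534e-9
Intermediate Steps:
m(V, h) = -14*h (m(V, h) = h*(-14) = -14*h)
1/((22222 - 16100)*(-13624 + m(101, 199)) - 6468) = 1/((22222 - 16100)*(-13624 - 14*199) - 6468) = 1/(6122*(-13624 - 2786) - 6468) = 1/(6122*(-16410) - 6468) = 1/(-100462020 - 6468) = 1/(-100468488) = -1/100468488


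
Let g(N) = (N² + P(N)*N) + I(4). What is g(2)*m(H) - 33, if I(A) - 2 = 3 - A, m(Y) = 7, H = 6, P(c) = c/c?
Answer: 16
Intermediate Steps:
P(c) = 1
I(A) = 5 - A (I(A) = 2 + (3 - A) = 5 - A)
g(N) = 1 + N + N² (g(N) = (N² + 1*N) + (5 - 1*4) = (N² + N) + (5 - 4) = (N + N²) + 1 = 1 + N + N²)
g(2)*m(H) - 33 = (1 + 2 + 2²)*7 - 33 = (1 + 2 + 4)*7 - 33 = 7*7 - 33 = 49 - 33 = 16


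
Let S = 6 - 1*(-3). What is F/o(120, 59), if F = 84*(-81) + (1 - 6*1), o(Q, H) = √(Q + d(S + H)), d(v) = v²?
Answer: -6809*√1186/2372 ≈ -98.858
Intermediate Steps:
S = 9 (S = 6 + 3 = 9)
o(Q, H) = √(Q + (9 + H)²)
F = -6809 (F = -6804 + (1 - 6) = -6804 - 5 = -6809)
F/o(120, 59) = -6809/√(120 + (9 + 59)²) = -6809/√(120 + 68²) = -6809/√(120 + 4624) = -6809*√1186/2372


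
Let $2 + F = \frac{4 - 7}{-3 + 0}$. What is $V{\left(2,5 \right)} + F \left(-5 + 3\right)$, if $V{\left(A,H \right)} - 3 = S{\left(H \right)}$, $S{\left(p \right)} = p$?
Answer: $10$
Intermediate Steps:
$V{\left(A,H \right)} = 3 + H$
$F = -1$ ($F = -2 + \frac{4 - 7}{-3 + 0} = -2 - \frac{3}{-3} = -2 - -1 = -2 + 1 = -1$)
$V{\left(2,5 \right)} + F \left(-5 + 3\right) = \left(3 + 5\right) - \left(-5 + 3\right) = 8 - -2 = 8 + 2 = 10$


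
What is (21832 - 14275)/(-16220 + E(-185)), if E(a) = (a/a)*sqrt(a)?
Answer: -8171636/17539239 - 2519*I*sqrt(185)/87696195 ≈ -0.46591 - 0.00039069*I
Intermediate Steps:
E(a) = sqrt(a) (E(a) = 1*sqrt(a) = sqrt(a))
(21832 - 14275)/(-16220 + E(-185)) = (21832 - 14275)/(-16220 + sqrt(-185)) = 7557/(-16220 + I*sqrt(185))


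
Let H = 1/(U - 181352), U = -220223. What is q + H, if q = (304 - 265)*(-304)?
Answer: -4761073201/401575 ≈ -11856.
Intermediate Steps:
H = -1/401575 (H = 1/(-220223 - 181352) = 1/(-401575) = -1/401575 ≈ -2.4902e-6)
q = -11856 (q = 39*(-304) = -11856)
q + H = -11856 - 1/401575 = -4761073201/401575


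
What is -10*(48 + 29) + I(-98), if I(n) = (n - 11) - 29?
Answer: -908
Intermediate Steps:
I(n) = -40 + n (I(n) = (-11 + n) - 29 = -40 + n)
-10*(48 + 29) + I(-98) = -10*(48 + 29) + (-40 - 98) = -10*77 - 138 = -770 - 138 = -908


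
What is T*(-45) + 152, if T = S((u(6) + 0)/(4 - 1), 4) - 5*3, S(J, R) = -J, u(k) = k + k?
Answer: 1007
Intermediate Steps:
u(k) = 2*k
T = -19 (T = -(2*6 + 0)/(4 - 1) - 5*3 = -(12 + 0)/3 - 15 = -12/3 - 15 = -1*4 - 15 = -4 - 15 = -19)
T*(-45) + 152 = -19*(-45) + 152 = 855 + 152 = 1007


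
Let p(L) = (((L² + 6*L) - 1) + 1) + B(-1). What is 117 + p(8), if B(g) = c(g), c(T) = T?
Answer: 228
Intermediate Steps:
B(g) = g
p(L) = -1 + L² + 6*L (p(L) = (((L² + 6*L) - 1) + 1) - 1 = ((-1 + L² + 6*L) + 1) - 1 = (L² + 6*L) - 1 = -1 + L² + 6*L)
117 + p(8) = 117 + (-1 + 8² + 6*8) = 117 + (-1 + 64 + 48) = 117 + 111 = 228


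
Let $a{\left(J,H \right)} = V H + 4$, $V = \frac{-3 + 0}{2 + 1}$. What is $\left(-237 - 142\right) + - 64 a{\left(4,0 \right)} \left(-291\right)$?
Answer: $74117$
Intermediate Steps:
$V = -1$ ($V = - \frac{3}{3} = \left(-3\right) \frac{1}{3} = -1$)
$a{\left(J,H \right)} = 4 - H$ ($a{\left(J,H \right)} = - H + 4 = 4 - H$)
$\left(-237 - 142\right) + - 64 a{\left(4,0 \right)} \left(-291\right) = \left(-237 - 142\right) + - 64 \left(4 - 0\right) \left(-291\right) = -379 + - 64 \left(4 + 0\right) \left(-291\right) = -379 + \left(-64\right) 4 \left(-291\right) = -379 - -74496 = -379 + 74496 = 74117$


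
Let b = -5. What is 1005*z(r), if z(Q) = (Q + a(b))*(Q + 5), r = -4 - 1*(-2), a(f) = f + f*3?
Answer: -66330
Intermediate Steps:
a(f) = 4*f (a(f) = f + 3*f = 4*f)
r = -2 (r = -4 + 2 = -2)
z(Q) = (-20 + Q)*(5 + Q) (z(Q) = (Q + 4*(-5))*(Q + 5) = (Q - 20)*(5 + Q) = (-20 + Q)*(5 + Q))
1005*z(r) = 1005*(-100 + (-2)² - 15*(-2)) = 1005*(-100 + 4 + 30) = 1005*(-66) = -66330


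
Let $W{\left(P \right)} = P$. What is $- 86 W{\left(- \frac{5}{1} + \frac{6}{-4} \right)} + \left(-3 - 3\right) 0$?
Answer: $559$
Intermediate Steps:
$- 86 W{\left(- \frac{5}{1} + \frac{6}{-4} \right)} + \left(-3 - 3\right) 0 = - 86 \left(- \frac{5}{1} + \frac{6}{-4}\right) + \left(-3 - 3\right) 0 = - 86 \left(\left(-5\right) 1 + 6 \left(- \frac{1}{4}\right)\right) - 0 = - 86 \left(-5 - \frac{3}{2}\right) + 0 = \left(-86\right) \left(- \frac{13}{2}\right) + 0 = 559 + 0 = 559$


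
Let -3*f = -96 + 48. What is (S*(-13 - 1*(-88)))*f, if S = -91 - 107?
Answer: -237600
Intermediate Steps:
S = -198
f = 16 (f = -(-96 + 48)/3 = -1/3*(-48) = 16)
(S*(-13 - 1*(-88)))*f = -198*(-13 - 1*(-88))*16 = -198*(-13 + 88)*16 = -198*75*16 = -14850*16 = -237600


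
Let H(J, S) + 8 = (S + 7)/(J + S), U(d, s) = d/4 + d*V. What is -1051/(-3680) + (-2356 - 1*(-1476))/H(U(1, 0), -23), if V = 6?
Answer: 27183609/217120 ≈ 125.20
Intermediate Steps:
U(d, s) = 25*d/4 (U(d, s) = d/4 + d*6 = d*(1/4) + 6*d = d/4 + 6*d = 25*d/4)
H(J, S) = -8 + (7 + S)/(J + S) (H(J, S) = -8 + (S + 7)/(J + S) = -8 + (7 + S)/(J + S))
-1051/(-3680) + (-2356 - 1*(-1476))/H(U(1, 0), -23) = -1051/(-3680) + (-2356 - 1*(-1476))/(((7 - 50 - 7*(-23))/((25/4)*1 - 23))) = -1051*(-1/3680) + (-2356 + 1476)/(((7 - 8*25/4 + 161)/(25/4 - 23))) = 1051/3680 - 880*(-67/(4*(7 - 50 + 161))) = 1051/3680 - 880/((-4/67*118)) = 1051/3680 - 880/(-472/67) = 1051/3680 - 880*(-67/472) = 1051/3680 + 7370/59 = 27183609/217120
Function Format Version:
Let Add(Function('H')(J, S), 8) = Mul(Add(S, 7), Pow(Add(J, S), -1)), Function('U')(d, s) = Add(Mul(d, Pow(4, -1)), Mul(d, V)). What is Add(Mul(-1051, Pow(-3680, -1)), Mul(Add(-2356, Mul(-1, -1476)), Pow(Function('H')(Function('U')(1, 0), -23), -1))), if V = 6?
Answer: Rational(27183609, 217120) ≈ 125.20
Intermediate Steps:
Function('U')(d, s) = Mul(Rational(25, 4), d) (Function('U')(d, s) = Add(Mul(d, Pow(4, -1)), Mul(d, 6)) = Add(Mul(d, Rational(1, 4)), Mul(6, d)) = Add(Mul(Rational(1, 4), d), Mul(6, d)) = Mul(Rational(25, 4), d))
Function('H')(J, S) = Add(-8, Mul(Pow(Add(J, S), -1), Add(7, S))) (Function('H')(J, S) = Add(-8, Mul(Add(S, 7), Pow(Add(J, S), -1))) = Add(-8, Mul(Add(7, S), Pow(Add(J, S), -1))) = Add(-8, Mul(Pow(Add(J, S), -1), Add(7, S))))
Add(Mul(-1051, Pow(-3680, -1)), Mul(Add(-2356, Mul(-1, -1476)), Pow(Function('H')(Function('U')(1, 0), -23), -1))) = Add(Mul(-1051, Pow(-3680, -1)), Mul(Add(-2356, Mul(-1, -1476)), Pow(Mul(Pow(Add(Mul(Rational(25, 4), 1), -23), -1), Add(7, Mul(-8, Mul(Rational(25, 4), 1)), Mul(-7, -23))), -1))) = Add(Mul(-1051, Rational(-1, 3680)), Mul(Add(-2356, 1476), Pow(Mul(Pow(Add(Rational(25, 4), -23), -1), Add(7, Mul(-8, Rational(25, 4)), 161)), -1))) = Add(Rational(1051, 3680), Mul(-880, Pow(Mul(Pow(Rational(-67, 4), -1), Add(7, -50, 161)), -1))) = Add(Rational(1051, 3680), Mul(-880, Pow(Mul(Rational(-4, 67), 118), -1))) = Add(Rational(1051, 3680), Mul(-880, Pow(Rational(-472, 67), -1))) = Add(Rational(1051, 3680), Mul(-880, Rational(-67, 472))) = Add(Rational(1051, 3680), Rational(7370, 59)) = Rational(27183609, 217120)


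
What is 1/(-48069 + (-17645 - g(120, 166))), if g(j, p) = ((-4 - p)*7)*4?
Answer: -1/60954 ≈ -1.6406e-5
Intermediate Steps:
g(j, p) = -112 - 28*p (g(j, p) = (-28 - 7*p)*4 = -112 - 28*p)
1/(-48069 + (-17645 - g(120, 166))) = 1/(-48069 + (-17645 - (-112 - 28*166))) = 1/(-48069 + (-17645 - (-112 - 4648))) = 1/(-48069 + (-17645 - 1*(-4760))) = 1/(-48069 + (-17645 + 4760)) = 1/(-48069 - 12885) = 1/(-60954) = -1/60954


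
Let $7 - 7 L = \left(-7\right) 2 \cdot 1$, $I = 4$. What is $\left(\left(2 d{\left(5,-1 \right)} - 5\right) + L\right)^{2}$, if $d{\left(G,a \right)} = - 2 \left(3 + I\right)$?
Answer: $900$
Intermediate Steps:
$d{\left(G,a \right)} = -14$ ($d{\left(G,a \right)} = - 2 \left(3 + 4\right) = \left(-2\right) 7 = -14$)
$L = 3$ ($L = 1 - \frac{\left(-7\right) 2 \cdot 1}{7} = 1 - \frac{\left(-14\right) 1}{7} = 1 - -2 = 1 + 2 = 3$)
$\left(\left(2 d{\left(5,-1 \right)} - 5\right) + L\right)^{2} = \left(\left(2 \left(-14\right) - 5\right) + 3\right)^{2} = \left(\left(-28 - 5\right) + 3\right)^{2} = \left(-33 + 3\right)^{2} = \left(-30\right)^{2} = 900$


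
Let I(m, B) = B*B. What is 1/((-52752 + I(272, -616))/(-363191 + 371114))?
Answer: 7923/326704 ≈ 0.024251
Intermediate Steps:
I(m, B) = B**2
1/((-52752 + I(272, -616))/(-363191 + 371114)) = 1/((-52752 + (-616)**2)/(-363191 + 371114)) = 1/((-52752 + 379456)/7923) = 1/(326704*(1/7923)) = 1/(326704/7923) = 7923/326704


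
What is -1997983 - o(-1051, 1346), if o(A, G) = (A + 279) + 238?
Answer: -1997449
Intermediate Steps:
o(A, G) = 517 + A (o(A, G) = (279 + A) + 238 = 517 + A)
-1997983 - o(-1051, 1346) = -1997983 - (517 - 1051) = -1997983 - 1*(-534) = -1997983 + 534 = -1997449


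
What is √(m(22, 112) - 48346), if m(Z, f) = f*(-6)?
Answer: I*√49018 ≈ 221.4*I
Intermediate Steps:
m(Z, f) = -6*f
√(m(22, 112) - 48346) = √(-6*112 - 48346) = √(-672 - 48346) = √(-49018) = I*√49018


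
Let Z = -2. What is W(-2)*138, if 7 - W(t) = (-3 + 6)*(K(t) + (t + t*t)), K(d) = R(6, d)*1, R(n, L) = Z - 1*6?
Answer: 3450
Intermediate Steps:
R(n, L) = -8 (R(n, L) = -2 - 1*6 = -2 - 6 = -8)
K(d) = -8 (K(d) = -8*1 = -8)
W(t) = 31 - 3*t - 3*t² (W(t) = 7 - (-3 + 6)*(-8 + (t + t*t)) = 7 - 3*(-8 + (t + t²)) = 7 - 3*(-8 + t + t²) = 7 - (-24 + 3*t + 3*t²) = 7 + (24 - 3*t - 3*t²) = 31 - 3*t - 3*t²)
W(-2)*138 = (31 - 3*(-2) - 3*(-2)²)*138 = (31 + 6 - 3*4)*138 = (31 + 6 - 12)*138 = 25*138 = 3450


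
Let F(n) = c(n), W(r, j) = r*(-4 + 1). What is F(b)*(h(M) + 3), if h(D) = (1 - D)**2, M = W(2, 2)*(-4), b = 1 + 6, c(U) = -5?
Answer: -2660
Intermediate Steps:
W(r, j) = -3*r (W(r, j) = r*(-3) = -3*r)
b = 7
F(n) = -5
M = 24 (M = -3*2*(-4) = -6*(-4) = 24)
F(b)*(h(M) + 3) = -5*((-1 + 24)**2 + 3) = -5*(23**2 + 3) = -5*(529 + 3) = -5*532 = -2660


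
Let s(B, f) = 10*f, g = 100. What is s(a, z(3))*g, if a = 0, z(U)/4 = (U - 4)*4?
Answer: -16000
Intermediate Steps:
z(U) = -64 + 16*U (z(U) = 4*((U - 4)*4) = 4*((-4 + U)*4) = 4*(-16 + 4*U) = -64 + 16*U)
s(a, z(3))*g = (10*(-64 + 16*3))*100 = (10*(-64 + 48))*100 = (10*(-16))*100 = -160*100 = -16000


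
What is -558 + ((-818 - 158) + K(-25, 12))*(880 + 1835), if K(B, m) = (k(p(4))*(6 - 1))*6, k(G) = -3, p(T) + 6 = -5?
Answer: -2894748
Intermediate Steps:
p(T) = -11 (p(T) = -6 - 5 = -11)
K(B, m) = -90 (K(B, m) = -3*(6 - 1)*6 = -3*5*6 = -15*6 = -90)
-558 + ((-818 - 158) + K(-25, 12))*(880 + 1835) = -558 + ((-818 - 158) - 90)*(880 + 1835) = -558 + (-976 - 90)*2715 = -558 - 1066*2715 = -558 - 2894190 = -2894748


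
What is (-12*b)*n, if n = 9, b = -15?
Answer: 1620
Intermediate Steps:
(-12*b)*n = -12*(-15)*9 = 180*9 = 1620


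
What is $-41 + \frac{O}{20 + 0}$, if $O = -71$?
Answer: $- \frac{891}{20} \approx -44.55$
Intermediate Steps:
$-41 + \frac{O}{20 + 0} = -41 - \frac{71}{20 + 0} = -41 - \frac{71}{20} = - \frac{891}{20}$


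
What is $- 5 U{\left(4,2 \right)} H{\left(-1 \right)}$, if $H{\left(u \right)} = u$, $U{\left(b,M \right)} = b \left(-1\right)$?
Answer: $-20$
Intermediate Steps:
$U{\left(b,M \right)} = - b$
$- 5 U{\left(4,2 \right)} H{\left(-1 \right)} = - 5 \left(\left(-1\right) 4\right) \left(-1\right) = \left(-5\right) \left(-4\right) \left(-1\right) = 20 \left(-1\right) = -20$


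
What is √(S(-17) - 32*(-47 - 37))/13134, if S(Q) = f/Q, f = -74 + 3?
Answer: √778039/223278 ≈ 0.0039505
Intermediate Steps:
f = -71
S(Q) = -71/Q
√(S(-17) - 32*(-47 - 37))/13134 = √(-71/(-17) - 32*(-47 - 37))/13134 = √(-71*(-1/17) - 32*(-84))*(1/13134) = √(71/17 + 2688)*(1/13134) = √(45767/17)*(1/13134) = (√778039/17)*(1/13134) = √778039/223278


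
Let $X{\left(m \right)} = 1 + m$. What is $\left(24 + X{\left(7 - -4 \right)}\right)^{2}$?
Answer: $1296$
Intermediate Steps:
$\left(24 + X{\left(7 - -4 \right)}\right)^{2} = \left(24 + \left(1 + \left(7 - -4\right)\right)\right)^{2} = \left(24 + \left(1 + \left(7 + 4\right)\right)\right)^{2} = \left(24 + \left(1 + 11\right)\right)^{2} = \left(24 + 12\right)^{2} = 36^{2} = 1296$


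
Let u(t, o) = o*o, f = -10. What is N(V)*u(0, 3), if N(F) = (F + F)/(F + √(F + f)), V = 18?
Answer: 1458/79 - 162*√2/79 ≈ 15.556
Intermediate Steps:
u(t, o) = o²
N(F) = 2*F/(F + √(-10 + F)) (N(F) = (F + F)/(F + √(F - 10)) = (2*F)/(F + √(-10 + F)) = 2*F/(F + √(-10 + F)))
N(V)*u(0, 3) = (2*18/(18 + √(-10 + 18)))*3² = (2*18/(18 + √8))*9 = (2*18/(18 + 2*√2))*9 = (36/(18 + 2*√2))*9 = 324/(18 + 2*√2)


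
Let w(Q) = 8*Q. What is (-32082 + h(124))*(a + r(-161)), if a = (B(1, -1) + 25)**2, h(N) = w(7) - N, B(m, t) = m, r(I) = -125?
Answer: -17714650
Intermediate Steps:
h(N) = 56 - N (h(N) = 8*7 - N = 56 - N)
a = 676 (a = (1 + 25)**2 = 26**2 = 676)
(-32082 + h(124))*(a + r(-161)) = (-32082 + (56 - 1*124))*(676 - 125) = (-32082 + (56 - 124))*551 = (-32082 - 68)*551 = -32150*551 = -17714650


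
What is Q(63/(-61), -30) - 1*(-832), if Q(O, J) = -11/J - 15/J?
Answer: 12493/15 ≈ 832.87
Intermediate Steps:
Q(O, J) = -26/J
Q(63/(-61), -30) - 1*(-832) = -26/(-30) - 1*(-832) = -26*(-1/30) + 832 = 13/15 + 832 = 12493/15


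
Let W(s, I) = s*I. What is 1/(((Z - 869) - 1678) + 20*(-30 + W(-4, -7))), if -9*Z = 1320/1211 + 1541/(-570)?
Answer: -6212430/16070442659 ≈ -0.00038657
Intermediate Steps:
Z = 1113751/6212430 (Z = -(1320/1211 + 1541/(-570))/9 = -(1320*(1/1211) + 1541*(-1/570))/9 = -(1320/1211 - 1541/570)/9 = -⅑*(-1113751/690270) = 1113751/6212430 ≈ 0.17928)
W(s, I) = I*s
1/(((Z - 869) - 1678) + 20*(-30 + W(-4, -7))) = 1/(((1113751/6212430 - 869) - 1678) + 20*(-30 - 7*(-4))) = 1/((-5397487919/6212430 - 1678) + 20*(-30 + 28)) = 1/(-15821945459/6212430 + 20*(-2)) = 1/(-15821945459/6212430 - 40) = 1/(-16070442659/6212430) = -6212430/16070442659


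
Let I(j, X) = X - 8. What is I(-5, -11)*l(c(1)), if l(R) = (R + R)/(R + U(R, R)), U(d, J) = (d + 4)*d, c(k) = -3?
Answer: -19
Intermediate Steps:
I(j, X) = -8 + X
U(d, J) = d*(4 + d) (U(d, J) = (4 + d)*d = d*(4 + d))
l(R) = 2*R/(R + R*(4 + R)) (l(R) = (R + R)/(R + R*(4 + R)) = (2*R)/(R + R*(4 + R)) = 2*R/(R + R*(4 + R)))
I(-5, -11)*l(c(1)) = (-8 - 11)*(2/(5 - 3)) = -38/2 = -19*1 = -19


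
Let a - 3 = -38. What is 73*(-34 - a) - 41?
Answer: 32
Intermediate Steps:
a = -35 (a = 3 - 38 = -35)
73*(-34 - a) - 41 = 73*(-34 - 1*(-35)) - 41 = 73*(-34 + 35) - 41 = 73*1 - 41 = 73 - 41 = 32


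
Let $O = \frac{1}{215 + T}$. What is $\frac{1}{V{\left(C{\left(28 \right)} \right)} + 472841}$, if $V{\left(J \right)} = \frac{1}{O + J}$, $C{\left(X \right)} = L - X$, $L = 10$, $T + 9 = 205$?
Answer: $\frac{7397}{3497604466} \approx 2.1149 \cdot 10^{-6}$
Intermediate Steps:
$T = 196$ ($T = -9 + 205 = 196$)
$O = \frac{1}{411}$ ($O = \frac{1}{215 + 196} = \frac{1}{411} \approx 0.0024331$)
$C{\left(X \right)} = 10 - X$
$V{\left(J \right)} = \frac{1}{\frac{1}{411} + J}$
$\frac{1}{V{\left(C{\left(28 \right)} \right)} + 472841} = \frac{1}{\frac{411}{1 + 411 \left(10 - 28\right)} + 472841} = \frac{1}{\frac{411}{1 + 411 \left(-18\right)} + 472841} = \frac{1}{\frac{411}{1 - 7398} + 472841} = \frac{1}{\frac{411}{-7397} + 472841} = \frac{1}{411 \left(- \frac{1}{7397}\right) + 472841} = \frac{1}{- \frac{411}{7397} + 472841} = \frac{1}{\frac{3497604466}{7397}} = \frac{7397}{3497604466}$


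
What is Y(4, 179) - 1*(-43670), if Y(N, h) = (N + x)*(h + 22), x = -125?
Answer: 19349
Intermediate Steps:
Y(N, h) = (-125 + N)*(22 + h) (Y(N, h) = (N - 125)*(h + 22) = (-125 + N)*(22 + h))
Y(4, 179) - 1*(-43670) = (-2750 - 125*179 + 22*4 + 4*179) - 1*(-43670) = (-2750 - 22375 + 88 + 716) + 43670 = -24321 + 43670 = 19349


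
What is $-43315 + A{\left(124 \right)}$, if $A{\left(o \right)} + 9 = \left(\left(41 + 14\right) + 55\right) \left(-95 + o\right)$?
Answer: $-40134$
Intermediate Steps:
$A{\left(o \right)} = -10459 + 110 o$ ($A{\left(o \right)} = -9 + \left(\left(41 + 14\right) + 55\right) \left(-95 + o\right) = -9 + \left(55 + 55\right) \left(-95 + o\right) = -9 + 110 \left(-95 + o\right) = -9 + \left(-10450 + 110 o\right) = -10459 + 110 o$)
$-43315 + A{\left(124 \right)} = -43315 + \left(-10459 + 110 \cdot 124\right) = -43315 + \left(-10459 + 13640\right) = -43315 + 3181 = -40134$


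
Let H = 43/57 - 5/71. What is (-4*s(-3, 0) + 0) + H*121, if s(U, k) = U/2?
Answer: 359210/4047 ≈ 88.760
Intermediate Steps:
s(U, k) = U/2 (s(U, k) = U*(½) = U/2)
H = 2768/4047 (H = 43*(1/57) - 5*1/71 = 43/57 - 5/71 = 2768/4047 ≈ 0.68396)
(-4*s(-3, 0) + 0) + H*121 = (-2*(-3) + 0) + (2768/4047)*121 = (-4*(-3/2) + 0) + 334928/4047 = (6 + 0) + 334928/4047 = 6 + 334928/4047 = 359210/4047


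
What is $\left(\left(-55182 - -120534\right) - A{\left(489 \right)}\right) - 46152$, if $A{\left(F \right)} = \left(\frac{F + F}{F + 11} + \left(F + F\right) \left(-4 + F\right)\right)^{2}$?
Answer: $- \frac{14061924080174121}{62500} \approx -2.2499 \cdot 10^{11}$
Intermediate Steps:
$A{\left(F \right)} = \left(\frac{2 F}{11 + F} + 2 F \left(-4 + F\right)\right)^{2}$
$\left(\left(-55182 - -120534\right) - A{\left(489 \right)}\right) - 46152 = \left(\left(-55182 - -120534\right) - \frac{4 \cdot 489^{2} \left(-43 + 489^{2} + 7 \cdot 489\right)^{2}}{\left(11 + 489\right)^{2}}\right) - 46152 = \left(\left(-55182 + 120534\right) - 4 \cdot 239121 \cdot \frac{1}{250000} \left(-43 + 239121 + 3423\right)^{2}\right) - 46152 = \left(65352 - 4 \cdot 239121 \cdot \frac{1}{250000} \cdot 242501^{2}\right) - 46152 = \left(65352 - 4 \cdot 239121 \cdot \frac{1}{250000} \cdot 58806735001\right) - 46152 = \left(65352 - \frac{14061925280174121}{62500}\right) - 46152 = - \frac{14061921195674121}{62500} - 46152 = - \frac{14061924080174121}{62500}$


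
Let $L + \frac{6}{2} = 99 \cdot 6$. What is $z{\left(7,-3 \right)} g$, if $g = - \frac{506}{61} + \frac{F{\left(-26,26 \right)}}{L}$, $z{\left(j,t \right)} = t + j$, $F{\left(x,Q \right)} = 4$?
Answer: $- \frac{1195208}{36051} \approx -33.153$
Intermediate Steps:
$L = 591$ ($L = -3 + 99 \cdot 6 = -3 + 594 = 591$)
$z{\left(j,t \right)} = j + t$
$g = - \frac{298802}{36051}$ ($g = - \frac{506}{61} + \frac{4}{591} = - \frac{298802}{36051} \approx -8.2883$)
$z{\left(7,-3 \right)} g = \left(7 - 3\right) \left(- \frac{298802}{36051}\right) = 4 \left(- \frac{298802}{36051}\right) = - \frac{1195208}{36051}$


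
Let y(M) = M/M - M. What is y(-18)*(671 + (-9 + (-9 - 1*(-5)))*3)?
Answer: 12008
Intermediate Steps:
y(M) = 1 - M
y(-18)*(671 + (-9 + (-9 - 1*(-5)))*3) = (1 - 1*(-18))*(671 + (-9 + (-9 - 1*(-5)))*3) = (1 + 18)*(671 + (-9 + (-9 + 5))*3) = 19*(671 + (-9 - 4)*3) = 19*(671 - 13*3) = 19*(671 - 39) = 19*632 = 12008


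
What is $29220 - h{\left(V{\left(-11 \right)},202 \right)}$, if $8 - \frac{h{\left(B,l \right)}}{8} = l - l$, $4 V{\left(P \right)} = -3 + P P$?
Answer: $29156$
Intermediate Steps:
$V{\left(P \right)} = - \frac{3}{4} + \frac{P^{2}}{4}$ ($V{\left(P \right)} = \frac{-3 + P P}{4} = \frac{-3 + P^{2}}{4} = - \frac{3}{4} + \frac{P^{2}}{4}$)
$h{\left(B,l \right)} = 64$ ($h{\left(B,l \right)} = 64 - 8 \left(l - l\right) = 64 - 0 = 64 + 0 = 64$)
$29220 - h{\left(V{\left(-11 \right)},202 \right)} = 29220 - 64 = 29156$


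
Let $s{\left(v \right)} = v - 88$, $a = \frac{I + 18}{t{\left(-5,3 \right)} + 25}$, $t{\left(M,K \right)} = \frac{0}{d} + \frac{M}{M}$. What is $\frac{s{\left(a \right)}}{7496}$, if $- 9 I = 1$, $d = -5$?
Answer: $- \frac{20431}{1754064} \approx -0.011648$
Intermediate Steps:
$I = - \frac{1}{9}$ ($I = \left(- \frac{1}{9}\right) 1 = - \frac{1}{9} \approx -0.11111$)
$t{\left(M,K \right)} = 1$ ($t{\left(M,K \right)} = \frac{0}{-5} + \frac{M}{M} = 0 \left(- \frac{1}{5}\right) + 1 = 0 + 1 = 1$)
$a = \frac{161}{234}$ ($a = \frac{- \frac{1}{9} + 18}{1 + 25} = \frac{161}{9 \cdot 26} = \frac{161}{9} \cdot \frac{1}{26} = \frac{161}{234} \approx 0.68803$)
$s{\left(v \right)} = -88 + v$
$\frac{s{\left(a \right)}}{7496} = \frac{-88 + \frac{161}{234}}{7496} = \left(- \frac{20431}{234}\right) \frac{1}{7496} = - \frac{20431}{1754064}$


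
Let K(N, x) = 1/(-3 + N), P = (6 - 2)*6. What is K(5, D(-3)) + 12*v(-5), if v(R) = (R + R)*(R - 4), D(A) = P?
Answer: 2161/2 ≈ 1080.5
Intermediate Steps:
P = 24 (P = 4*6 = 24)
D(A) = 24
v(R) = 2*R*(-4 + R) (v(R) = (2*R)*(-4 + R) = 2*R*(-4 + R))
K(5, D(-3)) + 12*v(-5) = 1/(-3 + 5) + 12*(2*(-5)*(-4 - 5)) = 1/2 + 12*(2*(-5)*(-9)) = ½ + 12*90 = ½ + 1080 = 2161/2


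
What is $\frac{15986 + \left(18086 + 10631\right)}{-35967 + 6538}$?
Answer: $- \frac{44703}{29429} \approx -1.519$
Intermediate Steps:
$\frac{15986 + \left(18086 + 10631\right)}{-35967 + 6538} = \frac{15986 + 28717}{-29429} = 44703 \left(- \frac{1}{29429}\right) = - \frac{44703}{29429}$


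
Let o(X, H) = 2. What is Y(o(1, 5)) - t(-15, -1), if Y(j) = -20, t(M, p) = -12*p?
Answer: -32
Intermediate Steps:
Y(o(1, 5)) - t(-15, -1) = -20 - (-12)*(-1) = -20 - 1*12 = -20 - 12 = -32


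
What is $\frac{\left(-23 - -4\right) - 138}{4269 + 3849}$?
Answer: $- \frac{157}{8118} \approx -0.01934$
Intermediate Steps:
$\frac{\left(-23 - -4\right) - 138}{4269 + 3849} = \frac{\left(-23 + 4\right) - 138}{8118} = \left(-19 - 138\right) \frac{1}{8118} = \left(-157\right) \frac{1}{8118} = - \frac{157}{8118}$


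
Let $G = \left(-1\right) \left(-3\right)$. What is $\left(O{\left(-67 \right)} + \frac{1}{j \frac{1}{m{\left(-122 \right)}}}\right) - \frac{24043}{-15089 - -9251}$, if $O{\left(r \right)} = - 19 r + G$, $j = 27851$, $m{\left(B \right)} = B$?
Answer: $\frac{208139029445}{162594138} \approx 1280.1$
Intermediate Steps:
$G = 3$
$O{\left(r \right)} = 3 - 19 r$ ($O{\left(r \right)} = - 19 r + 3 = 3 - 19 r$)
$\left(O{\left(-67 \right)} + \frac{1}{j \frac{1}{m{\left(-122 \right)}}}\right) - \frac{24043}{-15089 - -9251} = \left(\left(3 - -1273\right) + \frac{1}{27851 \frac{1}{-122}}\right) - \frac{24043}{-15089 - -9251} = \left(\left(3 + 1273\right) + \frac{1}{27851 \left(- \frac{1}{122}\right)}\right) - \frac{24043}{-15089 + 9251} = \left(1276 + \frac{1}{- \frac{27851}{122}}\right) - \frac{24043}{-5838} = \left(1276 - \frac{122}{27851}\right) - - \frac{24043}{5838} = \frac{35537754}{27851} + \frac{24043}{5838} = \frac{208139029445}{162594138}$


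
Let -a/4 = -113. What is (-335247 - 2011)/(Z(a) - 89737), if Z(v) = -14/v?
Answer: 76220308/20280569 ≈ 3.7583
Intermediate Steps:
a = 452 (a = -4*(-113) = 452)
(-335247 - 2011)/(Z(a) - 89737) = (-335247 - 2011)/(-14/452 - 89737) = -337258/(-14*1/452 - 89737) = -337258/(-7/226 - 89737) = -337258/(-20280569/226) = -337258*(-226/20280569) = 76220308/20280569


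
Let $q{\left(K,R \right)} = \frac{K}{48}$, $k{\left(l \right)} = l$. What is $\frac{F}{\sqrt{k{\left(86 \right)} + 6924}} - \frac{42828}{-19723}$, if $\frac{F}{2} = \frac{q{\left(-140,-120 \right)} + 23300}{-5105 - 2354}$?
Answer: $\frac{42828}{19723} - \frac{55913 \sqrt{7010}}{62745108} \approx 2.0969$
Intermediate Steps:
$q{\left(K,R \right)} = \frac{K}{48}$ ($q{\left(K,R \right)} = K \frac{1}{48} = \frac{K}{48}$)
$F = - \frac{279565}{44754}$ ($F = 2 \frac{\frac{1}{48} \left(-140\right) + 23300}{-5105 - 2354} = 2 \frac{- \frac{35}{12} + 23300}{-7459} = 2 \cdot \frac{279565}{12} \left(- \frac{1}{7459}\right) = 2 \left(- \frac{279565}{89508}\right) = - \frac{279565}{44754} \approx -6.2467$)
$\frac{F}{\sqrt{k{\left(86 \right)} + 6924}} - \frac{42828}{-19723} = - \frac{279565}{44754 \sqrt{86 + 6924}} - \frac{42828}{-19723} = - \frac{279565}{44754 \sqrt{7010}} - - \frac{42828}{19723} = - \frac{279565 \frac{\sqrt{7010}}{7010}}{44754} + \frac{42828}{19723} = - \frac{55913 \sqrt{7010}}{62745108} + \frac{42828}{19723} = \frac{42828}{19723} - \frac{55913 \sqrt{7010}}{62745108}$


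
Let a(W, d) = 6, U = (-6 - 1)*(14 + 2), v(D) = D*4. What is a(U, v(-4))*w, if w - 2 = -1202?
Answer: -7200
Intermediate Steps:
v(D) = 4*D
U = -112 (U = -7*16 = -112)
w = -1200 (w = 2 - 1202 = -1200)
a(U, v(-4))*w = 6*(-1200) = -7200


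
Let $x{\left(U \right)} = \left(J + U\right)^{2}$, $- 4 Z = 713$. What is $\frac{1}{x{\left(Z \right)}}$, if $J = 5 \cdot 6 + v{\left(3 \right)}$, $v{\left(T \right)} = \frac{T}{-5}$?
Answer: $\frac{400}{8862529} \approx 4.5134 \cdot 10^{-5}$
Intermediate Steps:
$v{\left(T \right)} = - \frac{T}{5}$ ($v{\left(T \right)} = T \left(- \frac{1}{5}\right) = - \frac{T}{5}$)
$Z = - \frac{713}{4}$ ($Z = \left(- \frac{1}{4}\right) 713 = - \frac{713}{4} \approx -178.25$)
$J = \frac{147}{5}$ ($J = 5 \cdot 6 - \frac{3}{5} = 30 - \frac{3}{5} = \frac{147}{5} \approx 29.4$)
$x{\left(U \right)} = \left(\frac{147}{5} + U\right)^{2}$
$\frac{1}{x{\left(Z \right)}} = \frac{1}{\frac{1}{25} \left(147 + 5 \left(- \frac{713}{4}\right)\right)^{2}} = \frac{1}{\frac{1}{25} \left(147 - \frac{3565}{4}\right)^{2}} = \frac{1}{\frac{1}{25} \left(- \frac{2977}{4}\right)^{2}} = \frac{1}{\frac{1}{25} \cdot \frac{8862529}{16}} = \frac{1}{\frac{8862529}{400}} = \frac{400}{8862529}$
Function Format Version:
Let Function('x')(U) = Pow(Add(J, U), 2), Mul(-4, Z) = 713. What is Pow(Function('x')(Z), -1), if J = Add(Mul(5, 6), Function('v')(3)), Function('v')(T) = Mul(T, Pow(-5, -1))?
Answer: Rational(400, 8862529) ≈ 4.5134e-5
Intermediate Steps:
Function('v')(T) = Mul(Rational(-1, 5), T) (Function('v')(T) = Mul(T, Rational(-1, 5)) = Mul(Rational(-1, 5), T))
Z = Rational(-713, 4) (Z = Mul(Rational(-1, 4), 713) = Rational(-713, 4) ≈ -178.25)
J = Rational(147, 5) (J = Add(Mul(5, 6), Mul(Rational(-1, 5), 3)) = Add(30, Rational(-3, 5)) = Rational(147, 5) ≈ 29.400)
Function('x')(U) = Pow(Add(Rational(147, 5), U), 2)
Pow(Function('x')(Z), -1) = Pow(Mul(Rational(1, 25), Pow(Add(147, Mul(5, Rational(-713, 4))), 2)), -1) = Pow(Mul(Rational(1, 25), Pow(Add(147, Rational(-3565, 4)), 2)), -1) = Pow(Mul(Rational(1, 25), Pow(Rational(-2977, 4), 2)), -1) = Pow(Mul(Rational(1, 25), Rational(8862529, 16)), -1) = Pow(Rational(8862529, 400), -1) = Rational(400, 8862529)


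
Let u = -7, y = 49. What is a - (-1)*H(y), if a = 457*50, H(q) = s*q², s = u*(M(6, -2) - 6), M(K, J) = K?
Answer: 22850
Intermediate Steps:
s = 0 (s = -7*(6 - 6) = -7*0 = 0)
H(q) = 0 (H(q) = 0*q² = 0)
a = 22850
a - (-1)*H(y) = 22850 - (-1)*0 = 22850 - 1*0 = 22850 + 0 = 22850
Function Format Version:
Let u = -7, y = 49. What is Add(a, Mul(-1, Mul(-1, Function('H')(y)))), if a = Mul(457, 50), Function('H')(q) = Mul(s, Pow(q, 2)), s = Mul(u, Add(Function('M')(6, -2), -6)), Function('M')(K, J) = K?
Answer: 22850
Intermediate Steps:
s = 0 (s = Mul(-7, Add(6, -6)) = Mul(-7, 0) = 0)
Function('H')(q) = 0 (Function('H')(q) = Mul(0, Pow(q, 2)) = 0)
a = 22850
Add(a, Mul(-1, Mul(-1, Function('H')(y)))) = Add(22850, Mul(-1, Mul(-1, 0))) = Add(22850, Mul(-1, 0)) = Add(22850, 0) = 22850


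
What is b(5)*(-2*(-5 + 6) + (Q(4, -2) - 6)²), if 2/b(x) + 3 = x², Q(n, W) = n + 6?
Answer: 14/11 ≈ 1.2727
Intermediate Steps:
Q(n, W) = 6 + n
b(x) = 2/(-3 + x²)
b(5)*(-2*(-5 + 6) + (Q(4, -2) - 6)²) = (2/(-3 + 5²))*(-2*(-5 + 6) + ((6 + 4) - 6)²) = (2/(-3 + 25))*(-2*1 + (10 - 6)²) = (2/22)*(-2 + 4²) = (2*(1/22))*(-2 + 16) = (1/11)*14 = 14/11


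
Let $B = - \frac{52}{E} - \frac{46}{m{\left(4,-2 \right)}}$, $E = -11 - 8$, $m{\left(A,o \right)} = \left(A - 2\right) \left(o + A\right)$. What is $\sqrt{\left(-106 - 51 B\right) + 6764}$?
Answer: $\frac{\sqrt{10259506}}{38} \approx 84.291$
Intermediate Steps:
$m{\left(A,o \right)} = \left(-2 + A\right) \left(A + o\right)$
$E = -19$ ($E = -11 - 8 = -19$)
$B = - \frac{333}{38}$ ($B = - \frac{52}{-19} - \frac{46}{4^{2} - 8 - -4 + 4 \left(-2\right)} = \left(-52\right) \left(- \frac{1}{19}\right) - \frac{46}{16 - 8 + 4 - 8} = \frac{52}{19} - \frac{46}{4} = \frac{52}{19} - \frac{23}{2} = - \frac{333}{38} \approx -8.7632$)
$\sqrt{\left(-106 - 51 B\right) + 6764} = \sqrt{\left(-106 - - \frac{16983}{38}\right) + 6764} = \sqrt{\left(-106 + \frac{16983}{38}\right) + 6764} = \sqrt{\frac{12955}{38} + 6764} = \sqrt{\frac{269987}{38}} = \frac{\sqrt{10259506}}{38}$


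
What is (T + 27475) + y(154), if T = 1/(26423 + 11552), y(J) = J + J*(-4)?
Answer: 1025818676/37975 ≈ 27013.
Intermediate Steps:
y(J) = -3*J (y(J) = J - 4*J = -3*J)
T = 1/37975 ≈ 2.6333e-5
(T + 27475) + y(154) = (1/37975 + 27475) - 3*154 = 1043363126/37975 - 462 = 1025818676/37975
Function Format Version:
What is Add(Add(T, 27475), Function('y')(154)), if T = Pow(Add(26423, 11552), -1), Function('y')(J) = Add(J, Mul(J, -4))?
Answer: Rational(1025818676, 37975) ≈ 27013.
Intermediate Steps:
Function('y')(J) = Mul(-3, J) (Function('y')(J) = Add(J, Mul(-4, J)) = Mul(-3, J))
T = Rational(1, 37975) (T = Pow(37975, -1) = Rational(1, 37975) ≈ 2.6333e-5)
Add(Add(T, 27475), Function('y')(154)) = Add(Add(Rational(1, 37975), 27475), Mul(-3, 154)) = Add(Rational(1043363126, 37975), -462) = Rational(1025818676, 37975)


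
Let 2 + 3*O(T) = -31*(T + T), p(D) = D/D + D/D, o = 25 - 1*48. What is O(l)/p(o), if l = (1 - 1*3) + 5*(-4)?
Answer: 227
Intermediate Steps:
o = -23 (o = 25 - 48 = -23)
l = -22 (l = (1 - 3) - 20 = -2 - 20 = -22)
p(D) = 2 (p(D) = 1 + 1 = 2)
O(T) = -2/3 - 62*T/3 (O(T) = -2/3 + (-31*(T + T))/3 = -2/3 + (-62*T)/3 = -2/3 - 62*T/3)
O(l)/p(o) = (-2/3 - 62/3*(-22))/2 = (-2/3 + 1364/3)*(1/2) = 454*(1/2) = 227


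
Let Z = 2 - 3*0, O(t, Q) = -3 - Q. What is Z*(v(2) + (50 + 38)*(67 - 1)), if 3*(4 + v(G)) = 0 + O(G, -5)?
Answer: 34828/3 ≈ 11609.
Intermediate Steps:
Z = 2 (Z = 2 + 0 = 2)
v(G) = -10/3 (v(G) = -4 + (0 + (-3 - 1*(-5)))/3 = -4 + (0 + (-3 + 5))/3 = -4 + (0 + 2)/3 = -4 + (⅓)*2 = -4 + ⅔ = -10/3)
Z*(v(2) + (50 + 38)*(67 - 1)) = 2*(-10/3 + (50 + 38)*(67 - 1)) = 2*(-10/3 + 88*66) = 2*(-10/3 + 5808) = 2*(17414/3) = 34828/3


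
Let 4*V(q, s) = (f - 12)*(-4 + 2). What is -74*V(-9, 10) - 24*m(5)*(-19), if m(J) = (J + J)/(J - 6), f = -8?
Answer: -5300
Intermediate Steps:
V(q, s) = 10 (V(q, s) = ((-8 - 12)*(-4 + 2))/4 = (-20*(-2))/4 = (1/4)*40 = 10)
m(J) = 2*J/(-6 + J) (m(J) = (2*J)/(-6 + J) = 2*J/(-6 + J))
-74*V(-9, 10) - 24*m(5)*(-19) = -74*10 - 48*5/(-6 + 5)*(-19) = -740 - 48*5/(-1)*(-19) = -740 - 48*5*(-1)*(-19) = -740 - 24*(-10)*(-19) = -740 + 240*(-19) = -740 - 4560 = -5300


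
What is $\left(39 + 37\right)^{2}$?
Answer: $5776$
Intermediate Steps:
$\left(39 + 37\right)^{2} = 76^{2} = 5776$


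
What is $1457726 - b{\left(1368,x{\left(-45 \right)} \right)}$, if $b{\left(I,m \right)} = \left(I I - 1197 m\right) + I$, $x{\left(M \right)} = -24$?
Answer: $-443794$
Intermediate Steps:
$b{\left(I,m \right)} = I + I^{2} - 1197 m$ ($b{\left(I,m \right)} = \left(I^{2} - 1197 m\right) + I = I + I^{2} - 1197 m$)
$1457726 - b{\left(1368,x{\left(-45 \right)} \right)} = 1457726 - \left(1368 + 1368^{2} - -28728\right) = 1457726 - \left(1368 + 1871424 + 28728\right) = 1457726 - 1901520 = -443794$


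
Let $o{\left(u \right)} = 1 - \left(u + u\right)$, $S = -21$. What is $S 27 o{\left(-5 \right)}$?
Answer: $-6237$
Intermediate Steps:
$o{\left(u \right)} = 1 - 2 u$
$S 27 o{\left(-5 \right)} = \left(-21\right) 27 \left(1 - -10\right) = - 567 \left(1 + 10\right) = \left(-567\right) 11 = -6237$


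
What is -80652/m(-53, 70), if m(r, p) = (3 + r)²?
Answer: -20163/625 ≈ -32.261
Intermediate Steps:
-80652/m(-53, 70) = -80652/(3 - 53)² = -80652/((-50)²) = -80652/2500 = -80652*1/2500 = -20163/625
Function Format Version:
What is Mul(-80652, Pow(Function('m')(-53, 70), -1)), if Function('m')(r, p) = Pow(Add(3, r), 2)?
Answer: Rational(-20163, 625) ≈ -32.261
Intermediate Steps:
Mul(-80652, Pow(Function('m')(-53, 70), -1)) = Mul(-80652, Pow(Pow(Add(3, -53), 2), -1)) = Mul(-80652, Pow(Pow(-50, 2), -1)) = Mul(-80652, Pow(2500, -1)) = Mul(-80652, Rational(1, 2500)) = Rational(-20163, 625)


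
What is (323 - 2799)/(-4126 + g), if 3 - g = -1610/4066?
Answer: 2516854/4190627 ≈ 0.60059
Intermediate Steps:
g = 6904/2033 (g = 3 - (-1610)/4066 = 3 - 1*(-805/2033) = 3 + 805/2033 = 6904/2033 ≈ 3.3960)
(323 - 2799)/(-4126 + g) = (323 - 2799)/(-4126 + 6904/2033) = -2476/(-8381254/2033) = -2476*(-2033/8381254) = 2516854/4190627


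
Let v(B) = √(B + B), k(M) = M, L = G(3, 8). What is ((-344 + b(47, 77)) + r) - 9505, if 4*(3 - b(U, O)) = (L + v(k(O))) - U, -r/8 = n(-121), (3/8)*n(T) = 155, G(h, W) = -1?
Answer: -39422/3 - √154/4 ≈ -13144.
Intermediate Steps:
L = -1
n(T) = 1240/3 (n(T) = (8/3)*155 = 1240/3)
v(B) = √2*√B (v(B) = √(2*B) = √2*√B)
r = -9920/3 (r = -8*1240/3 = -9920/3 ≈ -3306.7)
b(U, O) = 13/4 + U/4 - √2*√O/4 (b(U, O) = 3 - ((-1 + √2*√O) - U)/4 = 3 - (-1 - U + √2*√O)/4 = 3 + (¼ + U/4 - √2*√O/4) = 13/4 + U/4 - √2*√O/4)
((-344 + b(47, 77)) + r) - 9505 = ((-344 + (13/4 + (¼)*47 - √2*√77/4)) - 9920/3) - 9505 = ((-344 + (13/4 + 47/4 - √154/4)) - 9920/3) - 9505 = ((-344 + (15 - √154/4)) - 9920/3) - 9505 = ((-329 - √154/4) - 9920/3) - 9505 = (-10907/3 - √154/4) - 9505 = -39422/3 - √154/4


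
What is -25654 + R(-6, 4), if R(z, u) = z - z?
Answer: -25654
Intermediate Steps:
R(z, u) = 0
-25654 + R(-6, 4) = -25654 + 0 = -25654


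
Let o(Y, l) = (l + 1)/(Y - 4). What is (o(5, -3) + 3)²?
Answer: 1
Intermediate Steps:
o(Y, l) = (1 + l)/(-4 + Y)
(o(5, -3) + 3)² = ((1 - 3)/(-4 + 5) + 3)² = (-2/1 + 3)² = (1*(-2) + 3)² = (-2 + 3)² = 1² = 1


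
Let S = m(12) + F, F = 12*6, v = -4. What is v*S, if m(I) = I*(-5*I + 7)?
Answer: 2256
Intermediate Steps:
m(I) = I*(7 - 5*I)
F = 72
S = -564 (S = 12*(7 - 5*12) + 72 = 12*(7 - 60) + 72 = 12*(-53) + 72 = -636 + 72 = -564)
v*S = -4*(-564) = 2256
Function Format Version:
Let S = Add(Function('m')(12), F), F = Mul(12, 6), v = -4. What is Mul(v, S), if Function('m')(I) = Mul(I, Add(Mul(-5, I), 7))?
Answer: 2256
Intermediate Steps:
Function('m')(I) = Mul(I, Add(7, Mul(-5, I)))
F = 72
S = -564 (S = Add(Mul(12, Add(7, Mul(-5, 12))), 72) = Add(Mul(12, Add(7, -60)), 72) = Add(Mul(12, -53), 72) = Add(-636, 72) = -564)
Mul(v, S) = Mul(-4, -564) = 2256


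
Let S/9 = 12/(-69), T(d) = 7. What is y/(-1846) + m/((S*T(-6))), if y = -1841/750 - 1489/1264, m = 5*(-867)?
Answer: 807802849403/2041676000 ≈ 395.66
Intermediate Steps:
m = -4335
S = -36/23 (S = 9*(12/(-69)) = 9*(12*(-1/69)) = 9*(-4/23) = -36/23 ≈ -1.5652)
y = -1721887/474000 (y = -1841*1/750 - 1489*1/1264 = -1841/750 - 1489/1264 = -1721887/474000 ≈ -3.6327)
y/(-1846) + m/((S*T(-6))) = -1721887/474000/(-1846) - 4335/((-36/23*7)) = -1721887/474000*(-1/1846) - 4335/(-252/23) = 1721887/875004000 - 4335*(-23/252) = 1721887/875004000 + 33235/84 = 807802849403/2041676000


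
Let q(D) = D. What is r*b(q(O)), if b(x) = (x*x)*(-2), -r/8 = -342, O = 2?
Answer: -21888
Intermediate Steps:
r = 2736 (r = -8*(-342) = 2736)
b(x) = -2*x² (b(x) = x²*(-2) = -2*x²)
r*b(q(O)) = 2736*(-2*2²) = 2736*(-2*4) = 2736*(-8) = -21888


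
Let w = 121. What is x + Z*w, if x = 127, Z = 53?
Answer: 6540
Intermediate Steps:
x + Z*w = 127 + 53*121 = 127 + 6413 = 6540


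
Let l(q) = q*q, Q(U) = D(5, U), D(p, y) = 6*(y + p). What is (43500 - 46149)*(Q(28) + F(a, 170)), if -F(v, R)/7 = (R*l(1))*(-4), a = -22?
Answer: -13133742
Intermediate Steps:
D(p, y) = 6*p + 6*y (D(p, y) = 6*(p + y) = 6*p + 6*y)
Q(U) = 30 + 6*U (Q(U) = 6*5 + 6*U = 30 + 6*U)
l(q) = q**2
F(v, R) = 28*R (F(v, R) = -7*R*1**2*(-4) = -7*R*1*(-4) = -7*R*(-4) = -(-28)*R = 28*R)
(43500 - 46149)*(Q(28) + F(a, 170)) = (43500 - 46149)*((30 + 6*28) + 28*170) = -2649*((30 + 168) + 4760) = -2649*(198 + 4760) = -2649*4958 = -13133742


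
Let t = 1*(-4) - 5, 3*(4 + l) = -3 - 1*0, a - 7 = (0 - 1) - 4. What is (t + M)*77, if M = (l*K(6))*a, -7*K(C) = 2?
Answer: -473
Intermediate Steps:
K(C) = -2/7 (K(C) = -1/7*2 = -2/7)
a = 2 (a = 7 + ((0 - 1) - 4) = 7 + (-1 - 4) = 7 - 5 = 2)
l = -5 (l = -4 + (-3 - 1*0)/3 = -4 + (-3 + 0)/3 = -4 + (1/3)*(-3) = -4 - 1 = -5)
M = 20/7 (M = -5*(-2/7)*2 = (10/7)*2 = 20/7 ≈ 2.8571)
t = -9 (t = -4 - 5 = -9)
(t + M)*77 = (-9 + 20/7)*77 = -43/7*77 = -473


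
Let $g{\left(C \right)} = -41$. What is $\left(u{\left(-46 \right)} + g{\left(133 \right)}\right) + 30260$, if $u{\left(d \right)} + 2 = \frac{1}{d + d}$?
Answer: $\frac{2779963}{92} \approx 30217.0$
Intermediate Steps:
$u{\left(d \right)} = -2 + \frac{1}{2 d}$ ($u{\left(d \right)} = -2 + \frac{1}{d + d} = -2 + \frac{1}{2 d}$)
$\left(u{\left(-46 \right)} + g{\left(133 \right)}\right) + 30260 = \left(\left(-2 + \frac{1}{2 \left(-46\right)}\right) - 41\right) + 30260 = \left(\left(-2 + \frac{1}{2} \left(- \frac{1}{46}\right)\right) - 41\right) + 30260 = \left(\left(-2 - \frac{1}{92}\right) - 41\right) + 30260 = \left(- \frac{185}{92} - 41\right) + 30260 = - \frac{3957}{92} + 30260 = \frac{2779963}{92}$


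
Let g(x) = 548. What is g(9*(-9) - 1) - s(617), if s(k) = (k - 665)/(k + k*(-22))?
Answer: 2366796/4319 ≈ 548.00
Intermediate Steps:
s(k) = -(-665 + k)/(21*k) (s(k) = (-665 + k)/(k - 22*k) = (-665 + k)/((-21*k)) = (-665 + k)*(-1/(21*k)) = -(-665 + k)/(21*k))
g(9*(-9) - 1) - s(617) = 548 - (665 - 1*617)/(21*617) = 548 - (665 - 617)/(21*617) = 548 - 48/(21*617) = 548 - 1*16/4319 = 548 - 16/4319 = 2366796/4319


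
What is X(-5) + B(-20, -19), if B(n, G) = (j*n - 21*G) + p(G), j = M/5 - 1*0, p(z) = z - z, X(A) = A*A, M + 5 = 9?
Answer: 408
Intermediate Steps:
M = 4 (M = -5 + 9 = 4)
X(A) = A²
p(z) = 0
j = ⅘ (j = 4/5 - 1*0 = 4*(⅕) + 0 = ⅘ + 0 = ⅘ ≈ 0.80000)
B(n, G) = -21*G + 4*n/5 (B(n, G) = (4*n/5 - 21*G) + 0 = (-21*G + 4*n/5) + 0 = -21*G + 4*n/5)
X(-5) + B(-20, -19) = (-5)² + (-21*(-19) + (⅘)*(-20)) = 25 + (399 - 16) = 25 + 383 = 408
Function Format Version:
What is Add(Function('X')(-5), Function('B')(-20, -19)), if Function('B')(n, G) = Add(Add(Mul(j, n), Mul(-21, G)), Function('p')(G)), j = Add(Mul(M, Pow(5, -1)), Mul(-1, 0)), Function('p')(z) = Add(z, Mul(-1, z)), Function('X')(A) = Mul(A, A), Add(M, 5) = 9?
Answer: 408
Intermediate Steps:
M = 4 (M = Add(-5, 9) = 4)
Function('X')(A) = Pow(A, 2)
Function('p')(z) = 0
j = Rational(4, 5) (j = Add(Mul(4, Pow(5, -1)), Mul(-1, 0)) = Add(Mul(4, Rational(1, 5)), 0) = Add(Rational(4, 5), 0) = Rational(4, 5) ≈ 0.80000)
Function('B')(n, G) = Add(Mul(-21, G), Mul(Rational(4, 5), n)) (Function('B')(n, G) = Add(Add(Mul(Rational(4, 5), n), Mul(-21, G)), 0) = Add(Add(Mul(-21, G), Mul(Rational(4, 5), n)), 0) = Add(Mul(-21, G), Mul(Rational(4, 5), n)))
Add(Function('X')(-5), Function('B')(-20, -19)) = Add(Pow(-5, 2), Add(Mul(-21, -19), Mul(Rational(4, 5), -20))) = Add(25, Add(399, -16)) = Add(25, 383) = 408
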